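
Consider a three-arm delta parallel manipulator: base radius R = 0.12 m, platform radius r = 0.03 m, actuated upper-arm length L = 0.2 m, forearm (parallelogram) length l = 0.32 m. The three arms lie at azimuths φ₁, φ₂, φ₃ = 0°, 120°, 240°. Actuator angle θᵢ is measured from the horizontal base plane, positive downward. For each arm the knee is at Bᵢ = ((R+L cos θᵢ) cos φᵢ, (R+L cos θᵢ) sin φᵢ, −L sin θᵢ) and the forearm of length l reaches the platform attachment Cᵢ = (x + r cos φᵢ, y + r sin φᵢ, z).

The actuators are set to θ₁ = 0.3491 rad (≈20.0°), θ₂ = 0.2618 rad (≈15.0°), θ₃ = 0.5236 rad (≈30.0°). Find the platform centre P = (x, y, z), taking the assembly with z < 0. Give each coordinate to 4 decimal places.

(0.0058, 0.0278, -0.2345)

φ1=0.0°: virtual centre (0.2779, 0.0000, -0.0684), radius l
S2 = (0.2832·cos120.0°, 0.2832·sin120.0°, -0.0518) = (-0.1416, 0.2452, -0.0518)
S3 = (0.2632·cos240.0°, 0.2632·sin240.0°, -0.1000) = (-0.1316, -0.2279, -0.1000)
subtract pairs → two planes through P
[-0.8391 0.4905 0.0333]·P = 0.0009;  [-0.8191 -0.4559 -0.0632]·P = -0.0027
Cramer: x(z) = 0.0011-0.0202z;  y(z) = 0.0038-0.1024z
sphere 1 gives Az²+Bz+C=0 with A=1.0109, B=0.1472, C=-0.0211;  B²−4AC=0.1069;  roots -0.2345, 0.0889;  negative root z = -0.2345
x = 0.0058, y = 0.0278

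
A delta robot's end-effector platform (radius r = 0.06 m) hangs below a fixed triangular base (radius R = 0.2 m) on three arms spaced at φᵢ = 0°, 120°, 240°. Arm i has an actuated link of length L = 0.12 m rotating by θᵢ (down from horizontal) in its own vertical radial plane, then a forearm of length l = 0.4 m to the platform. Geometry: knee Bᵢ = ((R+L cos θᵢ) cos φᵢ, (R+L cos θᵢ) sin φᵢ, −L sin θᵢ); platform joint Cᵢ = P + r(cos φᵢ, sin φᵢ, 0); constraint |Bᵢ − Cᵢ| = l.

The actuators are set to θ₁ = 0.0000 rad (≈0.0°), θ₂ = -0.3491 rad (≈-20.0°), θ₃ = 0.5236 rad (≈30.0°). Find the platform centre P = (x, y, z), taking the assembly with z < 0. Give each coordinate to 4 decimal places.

(0.0125, 0.0747, -0.3052)

φ1=0.0°: virtual centre (0.2600, 0.0000, 0.0000), radius l
centre 2 = (0.2528·cos120.0°, 0.2528·sin120.0°, 0.0410) = (-0.1264, 0.2189, 0.0410)
centre 3 = (0.2439·cos240.0°, 0.2439·sin240.0°, -0.0600) = (-0.1220, -0.2112, -0.0600)
eliminate P² terms by subtracting sphere 1 from 2 and 3
plane₁₂: -0.7728x+0.4378y+0.0821z = -0.0020
Cramer: x(z) = 0.0043-0.0270z;  y(z) = 0.0029-0.2352z
into |P−centre ₁|² = l²: 1.0560z² + 0.0124z + -0.0946 = 0;  Δ = 0.3998;  z = -0.3052 or 0.2935 → z<0 root = -0.3052
x = 0.0125, y = 0.0747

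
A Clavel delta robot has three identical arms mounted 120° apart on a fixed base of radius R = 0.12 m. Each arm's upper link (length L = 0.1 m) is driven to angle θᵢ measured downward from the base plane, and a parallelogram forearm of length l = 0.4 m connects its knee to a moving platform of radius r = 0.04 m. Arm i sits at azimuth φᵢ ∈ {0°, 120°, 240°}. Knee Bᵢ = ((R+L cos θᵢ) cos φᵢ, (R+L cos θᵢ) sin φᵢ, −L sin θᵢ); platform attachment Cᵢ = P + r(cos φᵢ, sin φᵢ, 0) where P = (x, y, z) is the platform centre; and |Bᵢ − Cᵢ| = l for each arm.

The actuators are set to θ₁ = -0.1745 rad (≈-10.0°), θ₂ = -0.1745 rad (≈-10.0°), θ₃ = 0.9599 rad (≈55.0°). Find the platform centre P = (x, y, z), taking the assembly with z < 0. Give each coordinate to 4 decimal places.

centre 1 = (0.1785·cos0.0°, 0.1785·sin0.0°, 0.0174) = (0.1785, 0.0000, 0.0174)
centre 2 = (0.1785·cos120.0°, 0.1785·sin120.0°, 0.0174) = (-0.0892, 0.1546, 0.0174)
φ3=240.0°: virtual centre (-0.0687, -0.1190, -0.0819), radius l
|centre ₂|²−|centre ₁|² = 0.0000;  |centre ₃|²−|centre ₁|² = -0.0066
plane₁₂: -0.5354x+0.3091y+0.0000z = 0.0000
Cramer: x(z) = 0.0073-0.2191z;  y(z) = 0.0126-0.3794z
sphere 1 gives Az²+Bz+C=0 with A=1.1919, B=0.0308, C=-0.1302;  B²−4AC=0.6218;  roots -0.3437, 0.3179;  negative root z = -0.3437
x = 0.0825, y = 0.1430

(0.0825, 0.1430, -0.3437)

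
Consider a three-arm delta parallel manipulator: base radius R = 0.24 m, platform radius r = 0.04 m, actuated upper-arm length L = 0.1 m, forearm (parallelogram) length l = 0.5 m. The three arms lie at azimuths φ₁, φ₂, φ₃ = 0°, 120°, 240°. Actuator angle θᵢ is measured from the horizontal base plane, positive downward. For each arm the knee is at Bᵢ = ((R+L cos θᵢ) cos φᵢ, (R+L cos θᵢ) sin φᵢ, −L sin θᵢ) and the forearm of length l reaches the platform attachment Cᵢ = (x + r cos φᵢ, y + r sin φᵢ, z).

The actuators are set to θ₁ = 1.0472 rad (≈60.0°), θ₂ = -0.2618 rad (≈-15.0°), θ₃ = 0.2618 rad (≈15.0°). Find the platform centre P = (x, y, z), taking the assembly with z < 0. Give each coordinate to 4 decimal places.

arm 1 at φ=0.0°: ρ1 = 0.2500;  centre 1 = (0.2500, 0.0000, -0.0866)
φ2=120.0°: virtual centre (-0.1483, 0.2569, 0.0259), radius l
centre 3 = (0.2966·cos240.0°, 0.2966·sin240.0°, -0.0259) = (-0.1483, -0.2569, -0.0259)
subtract pairs → two planes through P
linear system: -0.7966x+0.5137y = 0.0186−0.2250z; -0.7966x+-0.5137y = 0.0186−0.1214z
Cramer: x(z) = -0.0234+0.2174z;  y(z) = 0.0000-0.1008z
sphere 1 gives Az²+Bz+C=0 with A=1.0574, B=0.0543, C=-0.1678;  B²−4AC=0.7125;  roots -0.4248, 0.3734;  negative root z = -0.4248
x = -0.1158, y = 0.0428

(-0.1158, 0.0428, -0.4248)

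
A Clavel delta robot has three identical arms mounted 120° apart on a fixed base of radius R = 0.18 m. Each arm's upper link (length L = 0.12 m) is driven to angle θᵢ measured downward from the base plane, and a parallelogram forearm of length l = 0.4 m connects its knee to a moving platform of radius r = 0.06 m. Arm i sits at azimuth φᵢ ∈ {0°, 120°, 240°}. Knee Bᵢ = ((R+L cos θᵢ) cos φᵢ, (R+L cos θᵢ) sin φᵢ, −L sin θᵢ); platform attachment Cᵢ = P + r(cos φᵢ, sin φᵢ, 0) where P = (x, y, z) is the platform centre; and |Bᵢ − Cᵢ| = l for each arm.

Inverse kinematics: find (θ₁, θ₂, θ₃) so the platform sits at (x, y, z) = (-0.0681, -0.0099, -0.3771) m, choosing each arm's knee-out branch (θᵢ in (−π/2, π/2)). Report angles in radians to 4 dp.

θ₁ = 0.7855, θ₂ = 0.3489, θ₃ = 0.2621

φ1=0.0° → target in arm frame (-0.0681, -0.0099)
  A cos θ + B sin θ = C:  0.1881·cos θ + -0.3771·sin θ = -0.1337
  √(A²+B²)=0.4214;  θ1 = -1.1081+1.8936 ≈ 0.7855
arm 2 (φ=120.0°): x'=0.0255, y'=0.0639
  A cos θ + B sin θ = C:  0.0945·cos θ + -0.3771·sin θ = -0.0401
  θ2 = atan2(B,A) + arccos(C/0.3888) = 0.3489
rotate P by −φ3: (0.0426, -0.0540, -0.3771)
  e−x'=0.0774;  (l²−L²−(e−x')²−y'²−z²)/2L = -0.0230
  γ=atan2(-0.3771,0.0774)=-1.3684;  ψ=arccos(-0.0596)=1.6305;  θ3=γ+ψ≈0.2621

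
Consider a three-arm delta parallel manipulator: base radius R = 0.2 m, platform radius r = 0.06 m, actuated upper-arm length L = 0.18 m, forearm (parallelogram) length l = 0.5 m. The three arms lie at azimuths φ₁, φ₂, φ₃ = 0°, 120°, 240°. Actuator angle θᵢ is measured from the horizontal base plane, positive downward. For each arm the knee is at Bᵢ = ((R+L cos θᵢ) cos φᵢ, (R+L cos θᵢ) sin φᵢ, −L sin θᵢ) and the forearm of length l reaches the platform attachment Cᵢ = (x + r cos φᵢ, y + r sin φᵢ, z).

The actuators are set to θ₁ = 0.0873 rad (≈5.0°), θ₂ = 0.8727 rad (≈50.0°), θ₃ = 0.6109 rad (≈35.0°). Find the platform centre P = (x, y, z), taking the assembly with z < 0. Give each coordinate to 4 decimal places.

φ1=0.0°: virtual centre (0.3193, 0.0000, -0.0157), radius l
arm 2 at φ=120.0°: ρ2 = 0.2557;  S2 = (-0.1278, 0.2214, -0.1379)
S3 = (0.2874·cos240.0°, 0.2874·sin240.0°, -0.1032) = (-0.1437, -0.2489, -0.1032)
|S₂|²−|S₁|² = -0.0178;  |S₃|²−|S₁|² = -0.0089
plane₁₂: -0.8943x+0.4429y+-0.2444z = -0.0178
det = 0.8554;  x = 0.0150+-0.2329z,  y = -0.0100+0.0815z
sphere 1 gives Az²+Bz+C=0 with A=1.0609, B=0.1715, C=-0.1570;  B²−4AC=0.6958;  roots -0.4740, 0.3123;  negative root z = -0.4740
x = 0.1254, y = -0.0486

(0.1254, -0.0486, -0.4740)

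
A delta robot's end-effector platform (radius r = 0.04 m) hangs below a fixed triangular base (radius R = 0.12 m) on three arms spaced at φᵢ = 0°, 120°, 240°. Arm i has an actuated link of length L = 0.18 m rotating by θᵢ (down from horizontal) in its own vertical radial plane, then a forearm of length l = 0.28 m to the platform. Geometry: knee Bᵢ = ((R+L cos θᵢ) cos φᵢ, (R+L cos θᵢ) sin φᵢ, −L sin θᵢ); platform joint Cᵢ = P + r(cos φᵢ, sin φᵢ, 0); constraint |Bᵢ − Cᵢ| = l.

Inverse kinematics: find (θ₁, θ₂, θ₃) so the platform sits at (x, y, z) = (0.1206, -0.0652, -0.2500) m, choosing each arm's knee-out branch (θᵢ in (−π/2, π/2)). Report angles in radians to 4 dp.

θ₁ = 0.0872, θ₂ = 1.2221, θ₃ = 0.7855

arm 1 (φ=0.0°): x'=0.1206, y'=-0.0652
  e−x'=-0.0406;  (l²−L²−(e−x')²−y'²−z²)/2L = -0.0622
  √(A²+B²)=0.2533;  θ1 = -1.7318+1.8190 ≈ 0.0872
φ2=120.0° → target in arm frame (-0.1168, -0.0718)
  A cos θ + B sin θ = C:  0.1968·cos θ + -0.2500·sin θ = -0.1677
  θ2 = atan2(B,A) + arccos(C/0.3181) = 1.2221
arm 3 (φ=240.0°): x'=-0.0038, y'=0.1370
  A=0.0838, B=-0.2500, C=(l²−L²−A²−y'²−z²)/(2L)=-0.1175
  θ3 = atan2(B,A) + arccos(C/0.2637) = 0.7855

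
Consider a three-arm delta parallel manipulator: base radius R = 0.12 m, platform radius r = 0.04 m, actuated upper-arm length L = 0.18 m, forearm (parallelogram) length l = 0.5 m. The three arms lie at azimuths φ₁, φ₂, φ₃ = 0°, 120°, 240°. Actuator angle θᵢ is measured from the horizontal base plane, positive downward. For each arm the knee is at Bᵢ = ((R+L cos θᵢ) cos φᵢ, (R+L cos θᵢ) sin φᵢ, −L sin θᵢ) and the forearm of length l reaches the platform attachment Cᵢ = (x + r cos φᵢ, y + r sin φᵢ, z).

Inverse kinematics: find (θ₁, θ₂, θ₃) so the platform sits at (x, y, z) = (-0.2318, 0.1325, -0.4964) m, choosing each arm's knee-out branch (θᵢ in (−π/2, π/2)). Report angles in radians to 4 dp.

θ₁ = 1.3092, θ₂ = 0.0872, θ₃ = 0.7856

arm 1 (φ=0.0°): x'=-0.2318, y'=0.1325
  A=0.3118, B=-0.4964, C=(l²−L²−A²−y'²−z²)/(2L)=-0.3989
  θ1 = atan2(B,A) + arccos(C/0.5862) = 1.3092
rotate P by −φ2: (0.2306, 0.1345, -0.4964)
  A=-0.1506, B=-0.4964, C=(l²−L²−A²−y'²−z²)/(2L)=-0.1933
  √(A²+B²)=0.5188;  θ2 = -1.8654+1.9527 ≈ 0.0872
φ3=240.0° → target in arm frame (0.0012, -0.2670)
  A cos θ + B sin θ = C:  0.0788·cos θ + -0.4964·sin θ = -0.2953
  √(A²+B²)=0.5026;  θ3 = -1.4133+2.1988 ≈ 0.7856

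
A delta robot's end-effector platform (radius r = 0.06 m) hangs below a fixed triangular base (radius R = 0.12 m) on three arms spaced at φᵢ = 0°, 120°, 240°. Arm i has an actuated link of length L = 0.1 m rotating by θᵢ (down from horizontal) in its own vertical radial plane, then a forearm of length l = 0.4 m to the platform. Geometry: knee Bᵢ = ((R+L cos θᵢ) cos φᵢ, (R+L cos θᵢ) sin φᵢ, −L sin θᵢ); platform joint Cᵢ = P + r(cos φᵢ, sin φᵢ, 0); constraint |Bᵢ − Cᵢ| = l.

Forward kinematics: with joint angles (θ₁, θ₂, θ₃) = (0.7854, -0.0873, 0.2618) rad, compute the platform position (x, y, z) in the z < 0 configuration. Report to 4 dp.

(-0.1198, 0.0479, -0.3789)

φ1=0.0°: virtual centre (0.1307, 0.0000, -0.0707), radius l
arm 2 at φ=120.0°: e+L cos θ2 = 0.1596;  centre 2 = (-0.0798, 0.1382, 0.0087)
φ3=240.0°: virtual centre (-0.0783, -0.1356, -0.0259), radius l
eliminate P² terms by subtracting sphere 1 from 2 and 3
linear system: -0.4210x+0.2765y = 0.0035−0.1589z; -0.4180x+-0.2712y = 0.0031−0.0897z
det = 0.2298;  x = -0.0078+0.2954z,  y = 0.0006+-0.1247z
sphere 1 gives Az²+Bz+C=0 with A=1.1028, B=0.0594, C=-0.1358;  B²−4AC=0.6026;  roots -0.3789, 0.3250;  negative root z = -0.3789
x = -0.1198, y = 0.0479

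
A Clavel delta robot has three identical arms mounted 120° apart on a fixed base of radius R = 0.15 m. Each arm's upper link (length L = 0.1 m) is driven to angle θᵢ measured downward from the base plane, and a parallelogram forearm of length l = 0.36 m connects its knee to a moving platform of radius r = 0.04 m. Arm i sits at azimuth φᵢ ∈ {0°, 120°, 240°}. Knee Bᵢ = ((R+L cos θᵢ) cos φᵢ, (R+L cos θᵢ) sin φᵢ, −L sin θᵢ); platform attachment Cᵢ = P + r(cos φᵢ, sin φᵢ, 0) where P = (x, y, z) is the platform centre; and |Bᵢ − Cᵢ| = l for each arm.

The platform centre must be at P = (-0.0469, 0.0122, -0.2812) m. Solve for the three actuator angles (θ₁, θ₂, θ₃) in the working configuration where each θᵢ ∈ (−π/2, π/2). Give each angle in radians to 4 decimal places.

φ1=0.0° → target in arm frame (-0.0469, 0.0122)
  e−x'=0.1569;  (l²−L²−(e−x')²−y'²−z²)/2L = 0.0788
  θ1 = atan2(B,A) + arccos(C/0.3220) = 0.2617
rotate P by −φ2: (0.0340, 0.0345, -0.2812)
  A=0.0760, B=-0.2812, C=(l²−L²−A²−y'²−z²)/(2L)=0.1678
  θ2 = atan2(B,A) + arccos(C/0.2913) = -0.3500
φ3=240.0° → target in arm frame (0.0129, -0.0467)
  e−x'=0.0971;  (l²−L²−(e−x')²−y'²−z²)/2L = 0.1446
  γ=atan2(-0.2812,0.0971)=-1.2383;  ψ=arccos(0.4859)=1.0634;  θ3=γ+ψ≈-0.1749

θ₁ = 0.2617, θ₂ = -0.3500, θ₃ = -0.1749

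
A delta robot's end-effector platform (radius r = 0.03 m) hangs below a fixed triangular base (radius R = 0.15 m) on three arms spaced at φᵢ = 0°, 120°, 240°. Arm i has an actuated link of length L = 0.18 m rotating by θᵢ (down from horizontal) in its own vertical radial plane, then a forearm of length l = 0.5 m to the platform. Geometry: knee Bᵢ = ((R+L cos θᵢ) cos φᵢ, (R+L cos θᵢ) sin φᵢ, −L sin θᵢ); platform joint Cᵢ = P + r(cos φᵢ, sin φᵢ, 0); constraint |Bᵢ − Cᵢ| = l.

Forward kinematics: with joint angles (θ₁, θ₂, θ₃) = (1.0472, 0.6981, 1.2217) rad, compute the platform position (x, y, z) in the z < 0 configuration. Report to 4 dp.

(-0.0176, 0.1050, -0.5885)

O1 = (0.2100·cos0.0°, 0.2100·sin0.0°, -0.1559) = (0.2100, 0.0000, -0.1559)
φ2=120.0°: virtual centre (-0.1289, 0.2233, -0.1157), radius l
O3 = (0.1816·cos240.0°, 0.1816·sin240.0°, -0.1691) = (-0.0908, -0.1572, -0.1691)
subtract pairs → two planes through P
linear system: -0.6779x+0.4467y = 0.0115−0.0804z; -0.6016x+-0.3145y = -0.0068−-0.0265z
det = 0.4819;  x = -0.0012+0.0279z,  y = 0.0239+-0.1376z
sphere 1 gives Az²+Bz+C=0 with A=1.0197, B=0.2934, C=-0.1805;  B²−4AC=0.8225;  roots -0.5885, 0.3008;  negative root z = -0.5885
x = -0.0176, y = 0.1050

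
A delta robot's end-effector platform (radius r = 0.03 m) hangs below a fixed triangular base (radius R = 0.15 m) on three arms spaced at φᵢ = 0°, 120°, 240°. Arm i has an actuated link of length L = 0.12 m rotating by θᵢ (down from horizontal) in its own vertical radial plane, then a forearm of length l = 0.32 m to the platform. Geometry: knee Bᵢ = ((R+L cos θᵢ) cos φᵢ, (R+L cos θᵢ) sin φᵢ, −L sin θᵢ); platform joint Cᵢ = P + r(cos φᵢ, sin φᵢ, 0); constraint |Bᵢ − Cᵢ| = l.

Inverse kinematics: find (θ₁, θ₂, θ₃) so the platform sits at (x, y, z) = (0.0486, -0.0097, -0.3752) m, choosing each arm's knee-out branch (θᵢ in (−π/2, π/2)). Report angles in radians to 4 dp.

θ₁ = 0.8727, θ₂ = 1.3087, θ₃ = 1.2215

rotate P by −φ1: (0.0486, -0.0097, -0.3752)
  e−x'=0.0714;  (l²−L²−(e−x')²−y'²−z²)/2L = -0.2415
  θ1 = atan2(B,A) + arccos(C/0.3819) = 0.8727
rotate P by −φ2: (-0.0327, -0.0372, -0.3752)
  e−x'=0.1527;  (l²−L²−(e−x')²−y'²−z²)/2L = -0.3228
  √(A²+B²)=0.4051;  θ2 = -1.1843+2.4930 ≈ 1.3087
φ3=240.0° → target in arm frame (-0.0159, 0.0469)
  e−x'=0.1359;  (l²−L²−(e−x')²−y'²−z²)/2L = -0.3060
  √(A²+B²)=0.3991;  θ3 = -1.2233+2.4448 ≈ 1.2215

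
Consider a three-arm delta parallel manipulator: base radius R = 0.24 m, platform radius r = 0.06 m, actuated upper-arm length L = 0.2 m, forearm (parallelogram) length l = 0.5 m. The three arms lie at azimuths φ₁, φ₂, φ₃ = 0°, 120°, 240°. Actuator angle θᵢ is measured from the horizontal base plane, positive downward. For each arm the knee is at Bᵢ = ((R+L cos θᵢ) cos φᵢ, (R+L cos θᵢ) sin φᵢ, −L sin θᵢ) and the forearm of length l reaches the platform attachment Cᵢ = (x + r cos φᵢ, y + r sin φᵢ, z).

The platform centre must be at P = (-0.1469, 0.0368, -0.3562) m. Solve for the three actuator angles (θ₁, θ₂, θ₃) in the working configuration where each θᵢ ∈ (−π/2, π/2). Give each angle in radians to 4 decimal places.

arm 1 (φ=0.0°): x'=-0.1469, y'=0.0368
  A cos θ + B sin θ = C:  0.3269·cos θ + -0.3562·sin θ = -0.0627
  √(A²+B²)=0.4835;  θ1 = -0.8283+1.7009 ≈ 0.8727
rotate P by −φ2: (0.1053, 0.1088, -0.3562)
  A=0.0747, B=-0.3562, C=(l²−L²−A²−y'²−z²)/(2L)=0.1643
  √(A²+B²)=0.3639;  θ2 = -1.3641+1.1025 ≈ -0.2616
φ3=240.0° → target in arm frame (0.0416, -0.1456)
  A cos θ + B sin θ = C:  0.1384·cos θ + -0.3562·sin θ = 0.1069
  √(A²+B²)=0.3821;  θ3 = -1.2002+1.2873 ≈ 0.0871

θ₁ = 0.8727, θ₂ = -0.2616, θ₃ = 0.0871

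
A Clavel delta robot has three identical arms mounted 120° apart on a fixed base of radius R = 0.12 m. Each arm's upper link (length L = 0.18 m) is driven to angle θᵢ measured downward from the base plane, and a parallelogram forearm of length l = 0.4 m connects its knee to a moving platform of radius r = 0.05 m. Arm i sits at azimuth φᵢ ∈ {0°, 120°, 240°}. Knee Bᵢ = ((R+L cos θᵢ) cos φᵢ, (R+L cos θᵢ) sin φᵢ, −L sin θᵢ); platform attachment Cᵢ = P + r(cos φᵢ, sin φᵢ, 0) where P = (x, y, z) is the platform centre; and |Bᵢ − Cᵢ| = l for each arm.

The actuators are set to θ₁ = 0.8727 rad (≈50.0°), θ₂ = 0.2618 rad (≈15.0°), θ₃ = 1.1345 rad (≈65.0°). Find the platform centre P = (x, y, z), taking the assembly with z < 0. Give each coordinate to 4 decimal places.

(-0.0280, 0.1656, -0.4327)

O1 = (0.1857·cos0.0°, 0.1857·sin0.0°, -0.1379) = (0.1857, 0.0000, -0.1379)
arm 2 at φ=120.0°: ρ2 = 0.2439;  O2 = (-0.1219, 0.2112, -0.0466)
φ3=240.0°: virtual centre (-0.0730, -0.1265, -0.1631), radius l
|O₂|²−|O₁|² = 0.0081;  |O₃|²−|O₁|² = -0.0055
plane₁₂: -0.6153x+0.4224y+0.1826z = 0.0081
det = 0.3742;  x = 0.0008+0.0665z,  y = 0.0204+-0.3355z
quadratic in z: (1.1170)z²+(0.2375)z+(-0.1064)=0, √Δ=0.7292 → z ∈ {-0.4327, 0.2201}; z = -0.4327 (taking z<0)
x = -0.0280, y = 0.1656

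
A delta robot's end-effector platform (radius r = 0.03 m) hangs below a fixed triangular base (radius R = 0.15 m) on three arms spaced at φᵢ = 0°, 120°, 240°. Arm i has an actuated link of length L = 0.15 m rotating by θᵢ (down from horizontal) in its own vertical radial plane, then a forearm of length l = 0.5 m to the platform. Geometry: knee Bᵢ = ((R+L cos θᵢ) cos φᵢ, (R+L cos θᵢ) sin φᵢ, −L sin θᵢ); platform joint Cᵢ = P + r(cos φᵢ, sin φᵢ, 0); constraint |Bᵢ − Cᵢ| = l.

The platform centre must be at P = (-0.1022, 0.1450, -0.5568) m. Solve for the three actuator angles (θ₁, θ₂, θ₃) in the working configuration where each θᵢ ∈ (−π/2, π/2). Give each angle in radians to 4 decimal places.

φ1=0.0° → target in arm frame (-0.1022, 0.1450)
  A=0.2222, B=-0.5568, C=(l²−L²−A²−y'²−z²)/(2L)=-0.5097
  √(A²+B²)=0.5995;  θ1 = -1.1911+2.5873 ≈ 1.3962
arm 2 (φ=120.0°): x'=0.1767, y'=0.0160
  A cos θ + B sin θ = C:  -0.0567·cos θ + -0.5568·sin θ = -0.2866
  √(A²+B²)=0.5597;  θ2 = -1.6722+2.1085 ≈ 0.4363
φ3=240.0° → target in arm frame (-0.0745, -0.1610)
  A cos θ + B sin θ = C:  0.1945·cos θ + -0.5568·sin θ = -0.4876
  γ=atan2(-0.5568,0.1945)=-1.2348;  ψ=arccos(-0.8267)=2.5440;  θ3=γ+ψ≈1.3092

θ₁ = 1.3962, θ₂ = 0.4363, θ₃ = 1.3092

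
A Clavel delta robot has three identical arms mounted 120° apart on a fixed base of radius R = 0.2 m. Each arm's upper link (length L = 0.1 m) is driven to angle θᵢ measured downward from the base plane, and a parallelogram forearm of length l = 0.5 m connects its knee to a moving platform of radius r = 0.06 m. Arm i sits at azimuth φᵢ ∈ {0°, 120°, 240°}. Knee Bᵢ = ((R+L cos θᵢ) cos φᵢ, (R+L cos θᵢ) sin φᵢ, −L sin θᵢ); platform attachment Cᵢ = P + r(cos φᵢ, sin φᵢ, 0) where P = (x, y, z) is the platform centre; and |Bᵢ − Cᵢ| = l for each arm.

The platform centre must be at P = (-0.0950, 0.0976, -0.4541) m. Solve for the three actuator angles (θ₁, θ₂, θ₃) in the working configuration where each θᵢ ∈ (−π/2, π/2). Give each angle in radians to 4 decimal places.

θ₁ = 0.7851, θ₂ = -0.3496, θ₃ = 0.5233

arm 1 (φ=0.0°): x'=-0.0950, y'=0.0976
  e−x'=0.2350;  (l²−L²−(e−x')²−y'²−z²)/2L = -0.1548
  γ=atan2(-0.4541,0.2350)=-1.0932;  ψ=arccos(-0.3027)=1.8784;  θ1=γ+ψ≈0.7851
rotate P by −φ2: (0.1320, 0.0335, -0.4541)
  e−x'=0.0080;  (l²−L²−(e−x')²−y'²−z²)/2L = 0.1630
  γ=atan2(-0.4541,0.0080)=-1.5532;  ψ=arccos(0.3590)=1.2036;  θ2=γ+ψ≈-0.3496
φ3=240.0° → target in arm frame (-0.0370, -0.1311)
  A cos θ + B sin θ = C:  0.1770·cos θ + -0.4541·sin θ = -0.0736
  θ3 = atan2(B,A) + arccos(C/0.4874) = 0.5233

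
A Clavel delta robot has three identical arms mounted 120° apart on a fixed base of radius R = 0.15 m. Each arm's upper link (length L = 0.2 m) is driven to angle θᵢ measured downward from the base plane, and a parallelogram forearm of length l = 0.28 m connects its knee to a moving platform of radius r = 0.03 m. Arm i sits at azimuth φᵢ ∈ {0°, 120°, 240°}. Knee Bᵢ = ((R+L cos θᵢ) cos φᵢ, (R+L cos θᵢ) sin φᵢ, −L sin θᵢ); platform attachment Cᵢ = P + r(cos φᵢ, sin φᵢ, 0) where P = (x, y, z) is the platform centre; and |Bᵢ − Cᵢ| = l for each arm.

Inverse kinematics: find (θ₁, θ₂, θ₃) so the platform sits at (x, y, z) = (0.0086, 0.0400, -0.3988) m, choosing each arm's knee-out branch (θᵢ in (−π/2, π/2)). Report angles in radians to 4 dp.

rotate P by −φ1: (0.0086, 0.0400, -0.3988)
  e−x'=0.1114;  (l²−L²−(e−x')²−y'²−z²)/2L = -0.3366
  γ=atan2(-0.3988,0.1114)=-1.2984;  ψ=arccos(-0.8130)=2.5200;  θ1=γ+ψ≈1.2216
rotate P by −φ2: (0.0303, -0.0274, -0.3988)
  e−x'=0.0897;  (l²−L²−(e−x')²−y'²−z²)/2L = -0.3236
  γ=atan2(-0.3988,0.0897)=-1.3497;  ψ=arccos(-0.7916)=2.4843;  θ2=γ+ψ≈1.1346
φ3=240.0° → target in arm frame (-0.0389, -0.0126)
  e−x'=0.1589;  (l²−L²−(e−x')²−y'²−z²)/2L = -0.3652
  θ3 = atan2(B,A) + arccos(C/0.4293) = 1.3963

θ₁ = 1.2216, θ₂ = 1.1346, θ₃ = 1.3963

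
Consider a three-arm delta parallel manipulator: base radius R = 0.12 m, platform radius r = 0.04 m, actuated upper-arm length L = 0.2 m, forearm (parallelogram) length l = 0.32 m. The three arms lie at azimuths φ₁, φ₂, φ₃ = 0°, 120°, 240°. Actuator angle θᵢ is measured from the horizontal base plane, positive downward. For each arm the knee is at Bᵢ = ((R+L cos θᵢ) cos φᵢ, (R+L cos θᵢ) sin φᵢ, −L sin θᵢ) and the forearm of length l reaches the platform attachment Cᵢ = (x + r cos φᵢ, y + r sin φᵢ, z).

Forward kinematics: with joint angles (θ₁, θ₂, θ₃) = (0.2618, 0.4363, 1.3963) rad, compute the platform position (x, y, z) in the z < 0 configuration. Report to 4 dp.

arm 1 at φ=0.0°: ρ1 = 0.2732;  O1 = (0.2732, 0.0000, -0.0518)
φ2=120.0°: virtual centre (-0.1306, 0.2263, -0.0845), radius l
arm 3 at φ=240.0°: ρ3 = 0.1147;  O3 = (-0.0574, -0.0994, -0.1970)
eliminate P² terms by subtracting sphere 1 from 2 and 3
linear system: -0.8076x+0.4525y = -0.0019−-0.0655z; -0.6611x+-0.1987y = -0.0254−-0.2904z
det = 0.4596;  x = 0.0258+-0.3142z,  y = 0.0418+-0.4160z
quadratic in z: (1.2718)z²+(0.2242)z+(-0.0368)=0, √Δ=0.4871 → z ∈ {-0.2797, 0.1034}; z = -0.2797 (taking z<0)
x = 0.1137, y = 0.1582

(0.1137, 0.1582, -0.2797)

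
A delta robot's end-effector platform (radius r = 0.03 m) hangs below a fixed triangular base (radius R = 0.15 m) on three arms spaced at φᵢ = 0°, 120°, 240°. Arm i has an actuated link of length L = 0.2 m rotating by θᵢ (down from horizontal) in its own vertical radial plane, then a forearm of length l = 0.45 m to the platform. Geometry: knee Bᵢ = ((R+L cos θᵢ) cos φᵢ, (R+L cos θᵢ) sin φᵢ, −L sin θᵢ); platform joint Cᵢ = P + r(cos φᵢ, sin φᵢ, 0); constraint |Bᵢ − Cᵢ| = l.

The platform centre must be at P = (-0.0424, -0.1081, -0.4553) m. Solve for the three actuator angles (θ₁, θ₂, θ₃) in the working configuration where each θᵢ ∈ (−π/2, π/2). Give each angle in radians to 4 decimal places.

θ₁ = 0.7855, θ₂ = 0.8728, θ₃ = 0.2618

arm 1 (φ=0.0°): x'=-0.0424, y'=-0.1081
  e−x'=0.1624;  (l²−L²−(e−x')²−y'²−z²)/2L = -0.2071
  √(A²+B²)=0.4834;  θ1 = -1.2282+2.0136 ≈ 0.7855
φ2=120.0° → target in arm frame (-0.0724, 0.0908)
  A=0.1924, B=-0.4553, C=(l²−L²−A²−y'²−z²)/(2L)=-0.2252
  γ=atan2(-0.4553,0.1924)=-1.1709;  ψ=arccos(-0.4555)=2.0437;  θ2=γ+ψ≈0.8728
rotate P by −φ3: (0.1148, 0.0173, -0.4553)
  A=0.0052, B=-0.4553, C=(l²−L²−A²−y'²−z²)/(2L)=-0.1128
  √(A²+B²)=0.4553;  θ3 = -1.5594+1.8212 ≈ 0.2618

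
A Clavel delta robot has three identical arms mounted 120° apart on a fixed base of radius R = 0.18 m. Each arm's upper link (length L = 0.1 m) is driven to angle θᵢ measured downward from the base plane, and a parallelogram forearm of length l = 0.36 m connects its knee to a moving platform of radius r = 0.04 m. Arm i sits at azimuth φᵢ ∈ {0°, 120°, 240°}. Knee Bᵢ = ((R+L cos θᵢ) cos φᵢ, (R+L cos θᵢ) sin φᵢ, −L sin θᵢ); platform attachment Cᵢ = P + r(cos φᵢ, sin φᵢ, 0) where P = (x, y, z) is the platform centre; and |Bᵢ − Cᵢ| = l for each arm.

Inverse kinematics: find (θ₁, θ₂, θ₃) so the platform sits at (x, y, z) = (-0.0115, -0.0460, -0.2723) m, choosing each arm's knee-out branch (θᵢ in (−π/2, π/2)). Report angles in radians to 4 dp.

θ₁ = 0.1745, θ₂ = 0.3496, θ₃ = -0.3490

arm 1 (φ=0.0°): x'=-0.0115, y'=-0.0460
  A=0.1515, B=-0.2723, C=(l²−L²−A²−y'²−z²)/(2L)=0.1019
  γ=atan2(-0.2723,0.1515)=-1.0631;  ψ=arccos(0.3271)=1.2376;  θ1=γ+ψ≈0.1745
arm 2 (φ=120.0°): x'=-0.0341, y'=0.0330
  A=0.1741, B=-0.2723, C=(l²−L²−A²−y'²−z²)/(2L)=0.0703
  √(A²+B²)=0.3232;  θ2 = -1.0020+1.3515 ≈ 0.3496
arm 3 (φ=240.0°): x'=0.0456, y'=0.0130
  e−x'=0.0944;  (l²−L²−(e−x')²−y'²−z²)/2L = 0.1818
  θ3 = atan2(B,A) + arccos(C/0.2882) = -0.3490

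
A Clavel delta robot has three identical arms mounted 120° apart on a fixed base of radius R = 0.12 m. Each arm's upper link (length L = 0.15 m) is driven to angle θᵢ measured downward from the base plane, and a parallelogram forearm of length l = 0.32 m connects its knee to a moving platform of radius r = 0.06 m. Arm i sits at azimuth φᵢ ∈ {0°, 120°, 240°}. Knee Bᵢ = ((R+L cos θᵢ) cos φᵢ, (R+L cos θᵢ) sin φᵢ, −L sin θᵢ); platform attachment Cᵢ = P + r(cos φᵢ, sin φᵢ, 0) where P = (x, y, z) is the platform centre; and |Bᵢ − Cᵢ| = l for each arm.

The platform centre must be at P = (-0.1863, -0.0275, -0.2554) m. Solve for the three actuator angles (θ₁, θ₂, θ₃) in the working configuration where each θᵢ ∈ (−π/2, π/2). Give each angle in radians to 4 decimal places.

arm 1 (φ=0.0°): x'=-0.1863, y'=-0.0275
  A=0.2463, B=-0.2554, C=(l²−L²−A²−y'²−z²)/(2L)=-0.1558
  √(A²+B²)=0.3548;  θ1 = -0.8035+2.0255 ≈ 1.2220
arm 2 (φ=120.0°): x'=0.0693, y'=0.1751
  A cos θ + B sin θ = C:  -0.0093·cos θ + -0.2554·sin θ = -0.0536
  θ2 = atan2(B,A) + arccos(C/0.2556) = 0.1747
arm 3 (φ=240.0°): x'=0.1170, y'=-0.1476
  A=-0.0570, B=-0.2554, C=(l²−L²−A²−y'²−z²)/(2L)=-0.0345
  θ3 = atan2(B,A) + arccos(C/0.2617) = -0.0871

θ₁ = 1.2220, θ₂ = 0.1747, θ₃ = -0.0871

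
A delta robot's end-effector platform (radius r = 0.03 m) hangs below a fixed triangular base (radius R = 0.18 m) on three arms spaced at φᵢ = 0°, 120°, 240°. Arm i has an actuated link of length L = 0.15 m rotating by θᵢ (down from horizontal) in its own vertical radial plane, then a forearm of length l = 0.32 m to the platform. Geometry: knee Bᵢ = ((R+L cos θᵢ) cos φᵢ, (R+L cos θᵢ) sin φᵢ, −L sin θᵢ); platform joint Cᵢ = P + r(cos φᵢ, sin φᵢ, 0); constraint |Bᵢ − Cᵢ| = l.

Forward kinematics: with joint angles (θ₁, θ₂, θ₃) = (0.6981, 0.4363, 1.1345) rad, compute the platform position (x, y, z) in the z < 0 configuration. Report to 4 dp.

S1 = (0.2649·cos0.0°, 0.2649·sin0.0°, -0.0964) = (0.2649, 0.0000, -0.0964)
S2 = (0.2859·cos120.0°, 0.2859·sin120.0°, -0.0634) = (-0.1430, 0.2476, -0.0634)
φ3=240.0°: virtual centre (-0.1067, -0.1848, -0.1359), radius l
eliminate P² terms by subtracting sphere 1 from 2 and 3
plane₁₂: -0.8158x+0.4953y+0.0661z = 0.0063
Cramer: x(z) = 0.0079-0.0220z;  y(z) = 0.0258-0.1696z
sphere 1 gives Az²+Bz+C=0 with A=1.0293, B=0.1954, C=-0.0264;  B²−4AC=0.1469;  roots -0.2811, 0.0913;  negative root z = -0.2811
x = 0.0141, y = 0.0735

(0.0141, 0.0735, -0.2811)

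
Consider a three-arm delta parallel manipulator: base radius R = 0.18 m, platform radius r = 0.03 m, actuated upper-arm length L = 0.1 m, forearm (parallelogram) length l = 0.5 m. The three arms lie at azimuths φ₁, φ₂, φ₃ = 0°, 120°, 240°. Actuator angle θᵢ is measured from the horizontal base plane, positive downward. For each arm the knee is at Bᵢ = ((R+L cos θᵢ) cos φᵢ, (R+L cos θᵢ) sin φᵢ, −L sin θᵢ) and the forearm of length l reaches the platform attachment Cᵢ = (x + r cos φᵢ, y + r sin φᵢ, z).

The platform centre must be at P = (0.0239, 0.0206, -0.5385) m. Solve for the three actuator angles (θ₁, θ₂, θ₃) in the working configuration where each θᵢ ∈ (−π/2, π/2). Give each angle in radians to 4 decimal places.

φ1=0.0° → target in arm frame (0.0239, 0.0206)
  A cos θ + B sin θ = C:  0.1261·cos θ + -0.5385·sin θ = -0.3315
  θ1 = atan2(B,A) + arccos(C/0.5531) = 0.8728
rotate P by −φ2: (0.0059, -0.0310, -0.5385)
  A cos θ + B sin θ = C:  0.1441·cos θ + -0.5385·sin θ = -0.3586
  θ2 = atan2(B,A) + arccos(C/0.5574) = 0.9602
rotate P by −φ3: (-0.0298, 0.0104, -0.5385)
  A=0.1798, B=-0.5385, C=(l²−L²−A²−y'²−z²)/(2L)=-0.4121
  γ=atan2(-0.5385,0.1798)=-1.2486;  ψ=arccos(-0.7258)=2.3831;  θ3=γ+ψ≈1.1345

θ₁ = 0.8728, θ₂ = 0.9602, θ₃ = 1.1345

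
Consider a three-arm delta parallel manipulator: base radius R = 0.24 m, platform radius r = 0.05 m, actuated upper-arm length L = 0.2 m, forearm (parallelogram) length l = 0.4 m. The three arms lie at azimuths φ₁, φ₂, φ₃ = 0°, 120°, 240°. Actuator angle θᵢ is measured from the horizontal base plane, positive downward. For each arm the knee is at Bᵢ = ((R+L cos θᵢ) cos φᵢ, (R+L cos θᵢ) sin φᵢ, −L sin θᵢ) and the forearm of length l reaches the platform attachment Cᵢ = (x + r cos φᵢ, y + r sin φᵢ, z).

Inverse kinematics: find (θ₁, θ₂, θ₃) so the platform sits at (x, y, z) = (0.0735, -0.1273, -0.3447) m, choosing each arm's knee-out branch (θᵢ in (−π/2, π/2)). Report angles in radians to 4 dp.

θ₁ = 0.5237, θ₂ = 1.3963, θ₃ = 0.5237

φ1=0.0° → target in arm frame (0.0735, -0.1273)
  A=0.1165, B=-0.3447, C=(l²−L²−A²−y'²−z²)/(2L)=-0.0715
  θ1 = atan2(B,A) + arccos(C/0.3639) = 0.5237
φ2=120.0° → target in arm frame (-0.1470, 0.0000)
  A cos θ + B sin θ = C:  0.3370·cos θ + -0.3447·sin θ = -0.2810
  √(A²+B²)=0.4821;  θ2 = -0.7967+2.1930 ≈ 1.3963
arm 3 (φ=240.0°): x'=0.0735, y'=0.1273
  A cos θ + B sin θ = C:  0.1165·cos θ + -0.3447·sin θ = -0.0715
  θ3 = atan2(B,A) + arccos(C/0.3639) = 0.5237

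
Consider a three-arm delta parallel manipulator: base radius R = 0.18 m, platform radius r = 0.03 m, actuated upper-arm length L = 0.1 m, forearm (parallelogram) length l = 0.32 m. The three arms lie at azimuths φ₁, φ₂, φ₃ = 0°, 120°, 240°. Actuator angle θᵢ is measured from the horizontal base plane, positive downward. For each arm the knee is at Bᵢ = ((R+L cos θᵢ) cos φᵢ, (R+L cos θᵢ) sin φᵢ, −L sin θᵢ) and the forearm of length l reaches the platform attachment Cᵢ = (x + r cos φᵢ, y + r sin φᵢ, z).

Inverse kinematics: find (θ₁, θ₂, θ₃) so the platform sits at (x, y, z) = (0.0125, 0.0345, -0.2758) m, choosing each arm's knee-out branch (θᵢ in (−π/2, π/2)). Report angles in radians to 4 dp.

θ₁ = 0.5236, θ₂ = 0.4366, θ₃ = 0.8730

arm 1 (φ=0.0°): x'=0.0125, y'=0.0345
  A=0.1375, B=-0.2758, C=(l²−L²−A²−y'²−z²)/(2L)=-0.0188
  γ=atan2(-0.2758,0.1375)=-1.1083;  ψ=arccos(-0.0610)=1.6319;  θ1=γ+ψ≈0.5236
rotate P by −φ2: (0.0236, -0.0281, -0.2758)
  A=0.1264, B=-0.2758, C=(l²−L²−A²−y'²−z²)/(2L)=-0.0021
  θ2 = atan2(B,A) + arccos(C/0.3034) = 0.4366
φ3=240.0° → target in arm frame (-0.0361, -0.0064)
  e−x'=0.1861;  (l²−L²−(e−x')²−y'²−z²)/2L = -0.0918
  √(A²+B²)=0.3327;  θ3 = -0.9771+1.8502 ≈ 0.8730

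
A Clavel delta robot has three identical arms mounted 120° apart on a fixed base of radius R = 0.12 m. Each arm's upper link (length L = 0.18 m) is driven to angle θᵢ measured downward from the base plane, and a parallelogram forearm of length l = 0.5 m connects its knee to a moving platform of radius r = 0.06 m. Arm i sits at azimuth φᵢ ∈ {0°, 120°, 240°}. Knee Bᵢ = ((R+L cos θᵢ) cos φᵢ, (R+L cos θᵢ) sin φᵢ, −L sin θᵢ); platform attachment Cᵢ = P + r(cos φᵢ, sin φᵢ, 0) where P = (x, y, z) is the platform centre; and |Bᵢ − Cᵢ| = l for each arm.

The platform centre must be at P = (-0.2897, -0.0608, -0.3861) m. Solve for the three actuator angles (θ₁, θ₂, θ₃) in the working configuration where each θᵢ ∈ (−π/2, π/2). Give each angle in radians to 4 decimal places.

rotate P by −φ1: (-0.2897, -0.0608, -0.3861)
  A=0.3497, B=-0.3861, C=(l²−L²−A²−y'²−z²)/(2L)=-0.1596
  γ=atan2(-0.3861,0.3497)=-0.8348;  ψ=arccos(-0.3064)=1.8822;  θ1=γ+ψ≈1.0474
arm 2 (φ=120.0°): x'=0.0922, y'=0.2813
  e−x'=-0.0322;  (l²−L²−(e−x')²−y'²−z²)/2L = -0.0323
  θ2 = atan2(B,A) + arccos(C/0.3874) = 0.0003
arm 3 (φ=240.0°): x'=0.1975, y'=-0.2205
  A=-0.1375, B=-0.3861, C=(l²−L²−A²−y'²−z²)/(2L)=0.0028
  √(A²+B²)=0.4099;  θ3 = -1.9129+1.5640 ≈ -0.3489

θ₁ = 1.0474, θ₂ = 0.0003, θ₃ = -0.3489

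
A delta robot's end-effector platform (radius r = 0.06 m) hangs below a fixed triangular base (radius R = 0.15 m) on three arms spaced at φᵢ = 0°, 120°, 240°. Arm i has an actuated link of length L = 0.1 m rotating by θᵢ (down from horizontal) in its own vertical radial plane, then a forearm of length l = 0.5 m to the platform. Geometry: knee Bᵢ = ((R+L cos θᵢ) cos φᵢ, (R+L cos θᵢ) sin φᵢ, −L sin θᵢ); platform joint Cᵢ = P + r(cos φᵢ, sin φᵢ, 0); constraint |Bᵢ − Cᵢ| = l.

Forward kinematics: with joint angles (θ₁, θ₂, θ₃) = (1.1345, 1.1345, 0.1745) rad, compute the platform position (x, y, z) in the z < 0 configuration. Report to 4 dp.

O1 = (0.1323·cos0.0°, 0.1323·sin0.0°, -0.0906) = (0.1323, 0.0000, -0.0906)
O2 = (0.1323·cos120.0°, 0.1323·sin120.0°, -0.0906) = (-0.0661, 0.1145, -0.0906)
φ3=240.0°: virtual centre (-0.0942, -0.1632, -0.0174), radius l
eliminate P² terms by subtracting sphere 1 from 2 and 3
plane₁₂: -0.3968x+0.2291y+0.0000z = 0.0000
det = 0.2333;  x = -0.0099+0.1439z,  y = -0.0172+0.2492z
into |P−O₁|² = l²: 1.0828z² + 0.1318z + -0.2213 = 0;  Δ = 0.9757;  z = -0.5170 or 0.3953 → z<0 root = -0.5170
x = -0.0843, y = -0.1461

(-0.0843, -0.1461, -0.5170)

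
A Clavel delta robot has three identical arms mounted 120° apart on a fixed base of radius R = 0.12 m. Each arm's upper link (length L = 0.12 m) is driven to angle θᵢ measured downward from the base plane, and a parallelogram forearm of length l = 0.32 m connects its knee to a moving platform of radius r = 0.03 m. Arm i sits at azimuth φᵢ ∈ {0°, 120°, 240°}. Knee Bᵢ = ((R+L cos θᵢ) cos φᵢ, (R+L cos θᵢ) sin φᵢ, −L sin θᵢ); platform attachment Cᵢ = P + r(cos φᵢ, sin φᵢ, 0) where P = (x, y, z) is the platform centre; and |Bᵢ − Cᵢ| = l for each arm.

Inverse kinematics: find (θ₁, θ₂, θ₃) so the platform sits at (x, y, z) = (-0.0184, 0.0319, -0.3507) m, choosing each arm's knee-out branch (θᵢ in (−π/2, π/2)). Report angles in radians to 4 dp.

arm 1 (φ=0.0°): x'=-0.0184, y'=0.0319
  A cos θ + B sin θ = C:  0.1084·cos θ + -0.3507·sin θ = -0.1990
  √(A²+B²)=0.3671;  θ1 = -1.2710+2.1437 ≈ 0.8727
arm 2 (φ=120.0°): x'=0.0368, y'=0.0000
  A cos θ + B sin θ = C:  0.0532·cos θ + -0.3507·sin θ = -0.1576
  √(A²+B²)=0.3547;  θ2 = -1.4203+2.0311 ≈ 0.6108
arm 3 (φ=240.0°): x'=-0.0184, y'=-0.0319
  A=0.1084, B=-0.3507, C=(l²−L²−A²−y'²−z²)/(2L)=-0.1990
  θ3 = atan2(B,A) + arccos(C/0.3671) = 0.8729

θ₁ = 0.8727, θ₂ = 0.6108, θ₃ = 0.8729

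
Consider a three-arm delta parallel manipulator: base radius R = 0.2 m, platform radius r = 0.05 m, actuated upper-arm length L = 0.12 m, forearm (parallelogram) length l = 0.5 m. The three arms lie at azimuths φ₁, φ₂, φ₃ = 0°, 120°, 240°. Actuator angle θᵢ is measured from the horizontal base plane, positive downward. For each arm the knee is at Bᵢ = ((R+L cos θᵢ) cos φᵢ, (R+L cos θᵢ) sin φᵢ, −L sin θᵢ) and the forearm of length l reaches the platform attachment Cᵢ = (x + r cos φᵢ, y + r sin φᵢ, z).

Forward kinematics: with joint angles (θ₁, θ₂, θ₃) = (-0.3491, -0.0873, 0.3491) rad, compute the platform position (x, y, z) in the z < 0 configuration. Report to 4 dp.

(0.0578, 0.0487, -0.4124)

S1 = (0.2628·cos0.0°, 0.2628·sin0.0°, 0.0410) = (0.2628, 0.0000, 0.0410)
arm 2 at φ=120.0°: ρ2 = 0.2695;  S2 = (-0.1348, 0.2334, 0.0105)
arm 3 at φ=240.0°: ρ3 = 0.2628;  S3 = (-0.1314, -0.2276, -0.0410)
|S₂|²−|S₁|² = 0.0020;  |S₃|²−|S₁|² = 0.0000
[-0.7951 0.4669 -0.0612]·P = 0.0020;  [-0.7883 -0.4551 -0.1642]·P = 0.0000
det = 0.7299;  x = -0.0013+-0.1432z,  y = 0.0022+-0.1128z
into |P−S₁|² = l²: 1.0332z² + -0.0070z + -0.1786 = 0;  Δ = 0.7382;  z = -0.4124 or 0.4192 → z<0 root = -0.4124
x = 0.0578, y = 0.0487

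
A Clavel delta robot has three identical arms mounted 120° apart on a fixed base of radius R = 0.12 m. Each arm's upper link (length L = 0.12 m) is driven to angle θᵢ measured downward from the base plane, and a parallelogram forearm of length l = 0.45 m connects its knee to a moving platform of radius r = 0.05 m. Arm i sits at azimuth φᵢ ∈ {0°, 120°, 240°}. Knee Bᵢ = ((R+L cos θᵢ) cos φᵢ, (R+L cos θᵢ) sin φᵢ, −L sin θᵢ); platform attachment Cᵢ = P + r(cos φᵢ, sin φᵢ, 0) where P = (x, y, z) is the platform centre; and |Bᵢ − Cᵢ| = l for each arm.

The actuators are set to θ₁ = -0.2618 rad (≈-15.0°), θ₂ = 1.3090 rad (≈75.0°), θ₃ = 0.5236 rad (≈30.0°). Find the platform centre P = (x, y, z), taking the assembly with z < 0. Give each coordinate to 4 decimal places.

(0.2153, -0.1467, -0.3933)

φ1=0.0°: virtual centre (0.1859, 0.0000, 0.0311), radius l
arm 2 at φ=120.0°: ρ2 = 0.1011;  O2 = (-0.0505, 0.0875, -0.1159)
arm 3 at φ=240.0°: ρ3 = 0.1739;  O3 = (-0.0870, -0.1506, -0.0600)
subtract pairs → two planes through P
plane₁₂: -0.4729x+0.1750y+-0.2939z = -0.0119
det = 0.2380;  x = 0.0163+-0.5060z,  y = -0.0239+0.3122z
quadratic in z: (1.3535)z²+(0.0946)z+(-0.1722)=0, √Δ=0.9702 → z ∈ {-0.3933, 0.3234}; z = -0.3933 (taking z<0)
x = 0.2153, y = -0.1467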